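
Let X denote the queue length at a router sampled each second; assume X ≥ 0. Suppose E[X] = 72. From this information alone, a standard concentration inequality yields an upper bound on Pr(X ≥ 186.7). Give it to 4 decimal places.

Only the mean of a non-negative variable is known, so Markov's inequality is the applicable tail bound.
Markov's inequality: for a non-negative random variable, Pr(X ≥ a) ≤ E[X]/a.
Here E[X] = 72 and a = 186.7, so the bound is 72/186.7 = 0.3856.

0.3856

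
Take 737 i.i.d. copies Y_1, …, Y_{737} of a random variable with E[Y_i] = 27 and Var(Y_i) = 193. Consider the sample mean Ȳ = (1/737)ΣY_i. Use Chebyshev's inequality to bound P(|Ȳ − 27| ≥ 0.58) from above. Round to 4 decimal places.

Var(Ȳ) = Var(Y_i)/n = 193/737 = 0.26187.
Chebyshev: P(|Ȳ − 27| ≥ 0.58) ≤ Var(Ȳ)/(0.58)² = 193/(737·0.58²) = 0.7785.

0.7785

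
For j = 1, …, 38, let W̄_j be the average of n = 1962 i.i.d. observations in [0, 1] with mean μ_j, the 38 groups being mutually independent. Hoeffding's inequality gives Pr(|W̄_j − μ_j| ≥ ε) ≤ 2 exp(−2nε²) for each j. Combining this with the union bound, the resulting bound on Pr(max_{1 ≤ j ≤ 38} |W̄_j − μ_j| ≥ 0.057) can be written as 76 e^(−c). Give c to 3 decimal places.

Union bound over the 38 events: Pr(max_{1 ≤ j ≤ 38} |W̄_j − μ_j| ≥ 0.057) ≤ 38·2·exp(−2nε²) = 76 exp(−2·1962·0.057²).
So c = 2·1962·0.057² = 12.7491.

12.749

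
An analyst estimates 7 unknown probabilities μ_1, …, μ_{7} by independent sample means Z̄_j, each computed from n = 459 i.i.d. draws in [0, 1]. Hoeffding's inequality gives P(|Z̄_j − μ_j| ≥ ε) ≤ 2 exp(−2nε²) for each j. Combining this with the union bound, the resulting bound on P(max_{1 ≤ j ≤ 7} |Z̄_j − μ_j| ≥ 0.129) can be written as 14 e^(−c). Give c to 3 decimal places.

15.276

Union bound over the 7 events: P(max_{1 ≤ j ≤ 7} |Z̄_j − μ_j| ≥ 0.129) ≤ 7·2·exp(−2nε²) = 14 exp(−2·459·0.129²).
So c = 2·459·0.129² = 15.2764.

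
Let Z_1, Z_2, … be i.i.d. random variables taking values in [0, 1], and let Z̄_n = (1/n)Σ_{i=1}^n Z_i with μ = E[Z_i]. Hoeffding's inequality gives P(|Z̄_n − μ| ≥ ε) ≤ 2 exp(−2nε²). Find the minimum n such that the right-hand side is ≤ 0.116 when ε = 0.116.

106

Require 2·exp(−2nε²) ≤ 0.116, i.e. 2nε² ≥ ln(2/0.116) = 2.847312.
So n ≥ 2.847312 / (2·0.116²) = 105.801.
The smallest integer n is 106.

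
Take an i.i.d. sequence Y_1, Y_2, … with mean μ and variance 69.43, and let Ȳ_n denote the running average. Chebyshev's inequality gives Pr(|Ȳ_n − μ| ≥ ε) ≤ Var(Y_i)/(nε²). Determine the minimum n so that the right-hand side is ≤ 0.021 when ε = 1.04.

Require 69.43/(n·1.04²) ≤ 0.021, i.e. n ≥ 69.43/(0.021·1.04²) = 3056.759.
The smallest integer n is 3057.

3057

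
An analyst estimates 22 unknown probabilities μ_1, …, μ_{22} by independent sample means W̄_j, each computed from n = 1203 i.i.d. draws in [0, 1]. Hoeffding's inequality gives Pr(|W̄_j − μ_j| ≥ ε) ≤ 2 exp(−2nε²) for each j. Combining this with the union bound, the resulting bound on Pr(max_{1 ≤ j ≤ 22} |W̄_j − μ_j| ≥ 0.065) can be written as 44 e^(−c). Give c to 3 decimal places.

Union bound over the 22 events: Pr(max_{1 ≤ j ≤ 22} |W̄_j − μ_j| ≥ 0.065) ≤ 22·2·exp(−2nε²) = 44 exp(−2·1203·0.065²).
So c = 2·1203·0.065² = 10.1654.

10.165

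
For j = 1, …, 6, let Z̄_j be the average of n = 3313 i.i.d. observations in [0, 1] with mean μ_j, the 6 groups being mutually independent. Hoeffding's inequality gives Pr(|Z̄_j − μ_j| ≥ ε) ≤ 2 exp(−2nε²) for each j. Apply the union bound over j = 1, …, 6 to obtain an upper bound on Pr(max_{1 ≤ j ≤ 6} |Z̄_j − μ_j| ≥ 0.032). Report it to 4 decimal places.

0.0136

Per-experiment Hoeffding bound: 2·exp(−2·3313·0.032²) = 2·exp(−6.78502) = 0.0022612.
Union bound over 6 events: 6·0.0022612 = 0.01357.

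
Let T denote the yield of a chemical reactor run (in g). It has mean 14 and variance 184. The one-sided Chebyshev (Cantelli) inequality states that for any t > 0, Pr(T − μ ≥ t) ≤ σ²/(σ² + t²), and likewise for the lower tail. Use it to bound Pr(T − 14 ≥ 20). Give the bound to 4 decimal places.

Here σ² = 184 and t = 20, so σ² + t² = 584.
Cantelli's bound: 184/584 = 0.3151.

0.3151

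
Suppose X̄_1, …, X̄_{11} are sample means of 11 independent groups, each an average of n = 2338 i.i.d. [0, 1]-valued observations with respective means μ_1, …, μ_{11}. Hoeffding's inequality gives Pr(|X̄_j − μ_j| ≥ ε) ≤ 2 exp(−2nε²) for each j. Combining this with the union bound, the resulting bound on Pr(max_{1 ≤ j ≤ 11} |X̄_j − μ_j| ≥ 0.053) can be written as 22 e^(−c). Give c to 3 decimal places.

Union bound over the 11 events: Pr(max_{1 ≤ j ≤ 11} |X̄_j − μ_j| ≥ 0.053) ≤ 11·2·exp(−2nε²) = 22 exp(−2·2338·0.053²).
So c = 2·2338·0.053² = 13.1349.

13.135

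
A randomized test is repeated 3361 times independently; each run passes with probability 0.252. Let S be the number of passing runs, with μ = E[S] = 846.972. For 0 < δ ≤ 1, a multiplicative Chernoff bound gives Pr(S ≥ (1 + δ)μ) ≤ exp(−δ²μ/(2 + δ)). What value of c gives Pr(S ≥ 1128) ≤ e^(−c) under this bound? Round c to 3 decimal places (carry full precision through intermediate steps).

Write 1128 = (1 + δ)μ, so δ = 1128/846.972 − 1 = 0.3318032…
Then the exponent is δ²μ/(2 + δ) = (1128 − μ)² / (μ·(2 + δ)) = 39.988788.

39.989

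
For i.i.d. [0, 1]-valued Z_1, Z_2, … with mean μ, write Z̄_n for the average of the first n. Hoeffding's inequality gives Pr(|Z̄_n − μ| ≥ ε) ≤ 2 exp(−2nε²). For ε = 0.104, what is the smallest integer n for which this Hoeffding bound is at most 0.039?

Require 2·exp(−2nε²) ≤ 0.039, i.e. 2nε² ≥ ln(2/0.039) = 3.937341.
So n ≥ 3.937341 / (2·0.104²) = 182.015.
The smallest integer n is 183.

183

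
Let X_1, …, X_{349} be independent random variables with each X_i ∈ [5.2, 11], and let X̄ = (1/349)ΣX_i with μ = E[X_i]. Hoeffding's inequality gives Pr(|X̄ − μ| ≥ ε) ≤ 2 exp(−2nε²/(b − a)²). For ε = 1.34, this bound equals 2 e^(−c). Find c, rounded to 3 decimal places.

c = 2nε²/(b − a)² = 2·349·1.34² / 5.8² = 37.2571.

37.257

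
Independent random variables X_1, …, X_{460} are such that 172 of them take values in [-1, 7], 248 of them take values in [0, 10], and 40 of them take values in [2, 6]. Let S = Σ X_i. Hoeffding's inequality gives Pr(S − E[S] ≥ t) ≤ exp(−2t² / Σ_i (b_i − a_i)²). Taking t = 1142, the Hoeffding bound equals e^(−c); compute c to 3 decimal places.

71.563

Σ(b_i − a_i)² = 172·8² + 248·10² + 40·4² = 36448.
c = 2t² / 36448 = 2·1142² / 36448 = 71.5630.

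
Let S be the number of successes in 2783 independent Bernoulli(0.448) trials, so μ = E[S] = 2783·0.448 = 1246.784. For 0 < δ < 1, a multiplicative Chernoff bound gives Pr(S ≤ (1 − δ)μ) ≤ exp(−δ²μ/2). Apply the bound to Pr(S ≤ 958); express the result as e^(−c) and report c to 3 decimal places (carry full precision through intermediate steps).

Write 958 = (1 − δ)μ, so δ = 1 − 958/1246.784 = 0.2316231…
Then the exponent is δ²μ/2 = (μ − 958)²/(2μ) = 33.444526.

33.445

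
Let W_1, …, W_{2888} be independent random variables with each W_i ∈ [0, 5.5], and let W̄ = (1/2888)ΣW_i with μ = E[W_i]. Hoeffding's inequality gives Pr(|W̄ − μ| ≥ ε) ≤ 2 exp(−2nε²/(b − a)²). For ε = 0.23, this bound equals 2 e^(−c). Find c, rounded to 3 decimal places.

10.101

c = 2nε²/(b − a)² = 2·2888·0.23² / 5.5² = 10.1008.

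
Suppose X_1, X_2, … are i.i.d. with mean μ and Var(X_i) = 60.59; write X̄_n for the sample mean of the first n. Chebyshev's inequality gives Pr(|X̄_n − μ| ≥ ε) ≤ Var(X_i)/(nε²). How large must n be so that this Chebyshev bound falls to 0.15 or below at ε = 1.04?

Require 60.59/(n·1.04²) ≤ 0.15, i.e. n ≥ 60.59/(0.15·1.04²) = 373.459.
The smallest integer n is 374.

374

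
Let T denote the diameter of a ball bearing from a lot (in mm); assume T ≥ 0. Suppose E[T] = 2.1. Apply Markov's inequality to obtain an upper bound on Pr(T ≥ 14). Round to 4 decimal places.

Markov's inequality: for a non-negative random variable, Pr(T ≥ a) ≤ E[T]/a.
Here E[T] = 2.1 and a = 14, so the bound is 2.1/14 = 0.1500.

0.1500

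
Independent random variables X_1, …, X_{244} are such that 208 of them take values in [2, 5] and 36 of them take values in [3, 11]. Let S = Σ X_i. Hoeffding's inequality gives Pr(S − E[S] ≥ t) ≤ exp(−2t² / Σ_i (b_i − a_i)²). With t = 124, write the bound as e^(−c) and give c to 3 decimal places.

7.364

Σ(b_i − a_i)² = 208·3² + 36·8² = 4176.
c = 2t² / 4176 = 2·124² / 4176 = 7.3640.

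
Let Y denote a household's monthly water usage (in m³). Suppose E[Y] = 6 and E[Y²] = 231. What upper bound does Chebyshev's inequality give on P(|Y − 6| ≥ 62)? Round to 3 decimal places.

0.051

Var(Y) = E[Y²] − (E[Y])² = 231 − 36 = 195.
Chebyshev's inequality: P(|Y − μ| ≥ t) ≤ Var(Y)/t² = 195/3844 = 0.0507.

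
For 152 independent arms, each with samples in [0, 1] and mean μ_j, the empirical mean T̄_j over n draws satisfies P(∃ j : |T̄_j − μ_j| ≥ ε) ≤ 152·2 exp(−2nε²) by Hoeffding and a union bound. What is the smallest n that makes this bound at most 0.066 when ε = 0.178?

Need 2·152·exp(−2nε²) ≤ 0.066, i.e. exp(−2nε²) ≤ 0.066/304.
So 2nε² ≥ ln(304/0.066) = 8.435128.
Hence n ≥ 8.435128/(2·0.178²) = 133.113.
The smallest integer n is 134.

134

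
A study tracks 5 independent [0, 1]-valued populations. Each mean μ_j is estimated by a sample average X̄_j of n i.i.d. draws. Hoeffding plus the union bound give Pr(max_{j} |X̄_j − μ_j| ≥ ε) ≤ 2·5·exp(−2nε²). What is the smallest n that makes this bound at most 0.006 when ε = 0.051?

1427

Need 2·5·exp(−2nε²) ≤ 0.006, i.e. exp(−2nε²) ≤ 0.006/10.
So 2nε² ≥ ln(10/0.006) = 7.418581.
Hence n ≥ 7.418581/(2·0.051²) = 1426.102.
The smallest integer n is 1427.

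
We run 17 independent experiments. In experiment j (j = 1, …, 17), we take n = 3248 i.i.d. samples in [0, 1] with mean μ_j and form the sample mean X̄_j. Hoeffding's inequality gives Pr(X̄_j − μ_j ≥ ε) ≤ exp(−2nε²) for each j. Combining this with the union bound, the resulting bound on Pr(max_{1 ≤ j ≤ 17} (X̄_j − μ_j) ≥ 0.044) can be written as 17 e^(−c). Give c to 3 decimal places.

12.576

Union bound over the 17 events: Pr(max_{1 ≤ j ≤ 17} (X̄_j − μ_j) ≥ 0.044) ≤ 17·exp(−2nε²) = 17 exp(−2·3248·0.044²).
So c = 2·3248·0.044² = 12.5763.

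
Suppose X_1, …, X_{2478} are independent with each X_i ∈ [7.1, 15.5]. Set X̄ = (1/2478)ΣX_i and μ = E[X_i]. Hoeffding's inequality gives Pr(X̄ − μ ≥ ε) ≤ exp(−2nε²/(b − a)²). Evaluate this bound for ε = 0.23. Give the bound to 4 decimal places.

Exponent: 2nε²/(b − a)² = 2·2478·0.23² / 8.4² = 3.71560.
Bound = exp(−3.71560) = 0.02434.

0.0243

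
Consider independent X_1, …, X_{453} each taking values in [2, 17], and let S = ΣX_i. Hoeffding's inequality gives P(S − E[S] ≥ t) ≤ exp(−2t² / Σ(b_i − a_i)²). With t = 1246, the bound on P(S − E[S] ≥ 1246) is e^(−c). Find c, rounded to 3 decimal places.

30.464

Σ(b_i − a_i)² = 453·(15)² = 101925.
c = 2t²/101925 = 2·1246²/101925 = 30.4639.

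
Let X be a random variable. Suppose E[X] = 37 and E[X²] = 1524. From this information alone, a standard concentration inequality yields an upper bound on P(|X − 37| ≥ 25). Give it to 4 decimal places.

The first two moments determine the variance, so Chebyshev's inequality is the sharpest standard bound available.
Var(X) = E[X²] − (E[X])² = 1524 − 1369 = 155.
Chebyshev's inequality: P(|X − μ| ≥ t) ≤ Var(X)/t² = 155/625 = 0.2480.

0.2480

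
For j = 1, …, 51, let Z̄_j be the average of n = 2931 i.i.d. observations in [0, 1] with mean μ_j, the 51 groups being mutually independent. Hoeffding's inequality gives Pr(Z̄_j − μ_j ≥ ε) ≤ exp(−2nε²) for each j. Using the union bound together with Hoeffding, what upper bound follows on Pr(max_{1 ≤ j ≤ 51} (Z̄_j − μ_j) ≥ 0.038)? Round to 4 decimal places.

Per-experiment Hoeffding bound: exp(−2·2931·0.038²) = exp(−8.46473) = 0.00021077.
Union bound over 51 events: 51·0.00021077 = 0.01075.

0.0107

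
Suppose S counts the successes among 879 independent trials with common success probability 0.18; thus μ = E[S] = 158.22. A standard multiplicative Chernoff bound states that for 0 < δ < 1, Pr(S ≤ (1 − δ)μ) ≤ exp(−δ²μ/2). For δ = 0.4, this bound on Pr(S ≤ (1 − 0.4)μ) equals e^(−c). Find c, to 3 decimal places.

12.658

c = δ²μ/2 = 0.4²·158.22/2 = 12.6576.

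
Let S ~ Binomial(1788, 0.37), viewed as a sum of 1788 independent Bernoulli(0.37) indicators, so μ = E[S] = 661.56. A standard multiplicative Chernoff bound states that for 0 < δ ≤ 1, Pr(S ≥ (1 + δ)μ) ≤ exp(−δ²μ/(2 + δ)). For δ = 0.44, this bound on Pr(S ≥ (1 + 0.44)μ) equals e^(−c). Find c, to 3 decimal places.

c = δ²μ/(2 + δ) = 0.44²·661.56/(2 + 0.44) = 52.4910.

52.491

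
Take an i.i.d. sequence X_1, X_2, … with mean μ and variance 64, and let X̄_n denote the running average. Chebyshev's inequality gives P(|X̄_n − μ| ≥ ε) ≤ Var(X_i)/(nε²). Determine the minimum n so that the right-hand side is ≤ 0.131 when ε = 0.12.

Require 64/(n·0.12²) ≤ 0.131, i.e. n ≥ 64/(0.131·0.12²) = 33927.057.
The smallest integer n is 33928.

33928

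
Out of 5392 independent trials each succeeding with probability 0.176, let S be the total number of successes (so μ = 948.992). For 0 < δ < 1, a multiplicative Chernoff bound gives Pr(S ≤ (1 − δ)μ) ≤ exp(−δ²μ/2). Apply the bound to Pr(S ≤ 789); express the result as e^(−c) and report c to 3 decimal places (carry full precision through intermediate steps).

Write 789 = (1 − δ)μ, so δ = 1 − 789/948.992 = 0.1685915…
Then the exponent is δ²μ/2 = (μ − 789)²/(2μ) = 13.486647.

13.487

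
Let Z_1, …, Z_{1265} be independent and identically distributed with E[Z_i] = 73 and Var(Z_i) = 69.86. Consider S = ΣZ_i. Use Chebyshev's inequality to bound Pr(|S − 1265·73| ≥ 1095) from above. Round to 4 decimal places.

Var(S) = n·Var(Z_i) = 1265·69.86 = 88372.9.
Chebyshev: Pr(|S − 1265·73| ≥ 1095) ≤ Var(S)/1095² = 88372.9/1199025 = 0.0737.

0.0737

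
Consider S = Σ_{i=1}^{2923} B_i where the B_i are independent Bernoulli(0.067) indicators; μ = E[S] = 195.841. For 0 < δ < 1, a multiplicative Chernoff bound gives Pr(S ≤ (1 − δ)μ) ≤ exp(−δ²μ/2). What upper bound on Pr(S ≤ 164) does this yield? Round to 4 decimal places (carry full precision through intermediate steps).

Write 164 = (1 − δ)μ, so δ = 1 − 164/195.841 = 0.162586…
Then the exponent is δ²μ/2 = (μ − 164)²/(2μ) = 2.588450.
Bound = exp(−2.588450) = 0.07514.

0.0751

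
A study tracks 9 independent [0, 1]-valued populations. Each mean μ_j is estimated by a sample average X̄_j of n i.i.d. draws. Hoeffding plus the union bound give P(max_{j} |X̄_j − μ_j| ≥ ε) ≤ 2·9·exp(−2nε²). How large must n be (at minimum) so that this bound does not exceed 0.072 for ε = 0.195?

73

Need 2·9·exp(−2nε²) ≤ 0.072, i.e. exp(−2nε²) ≤ 0.072/18.
So 2nε² ≥ ln(18/0.072) = 5.521461.
Hence n ≥ 5.521461/(2·0.195²) = 72.603.
The smallest integer n is 73.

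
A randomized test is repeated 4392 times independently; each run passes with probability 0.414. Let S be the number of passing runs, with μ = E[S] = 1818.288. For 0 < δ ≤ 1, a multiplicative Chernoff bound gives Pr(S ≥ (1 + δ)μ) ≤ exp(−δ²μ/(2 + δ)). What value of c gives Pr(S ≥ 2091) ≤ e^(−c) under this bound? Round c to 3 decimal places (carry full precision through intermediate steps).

Write 2091 = (1 + δ)μ, so δ = 2091/1818.288 − 1 = 0.1499828…
Then the exponent is δ²μ/(2 + δ) = (2091 − μ)² / (μ·(2 + δ)) = 19.024394.

19.024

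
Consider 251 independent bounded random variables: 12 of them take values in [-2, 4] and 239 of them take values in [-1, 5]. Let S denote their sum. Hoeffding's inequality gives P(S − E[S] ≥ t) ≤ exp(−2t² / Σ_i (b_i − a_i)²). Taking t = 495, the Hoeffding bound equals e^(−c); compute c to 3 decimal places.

54.233

Σ(b_i − a_i)² = 12·6² + 239·6² = 9036.
c = 2t² / 9036 = 2·495² / 9036 = 54.2331.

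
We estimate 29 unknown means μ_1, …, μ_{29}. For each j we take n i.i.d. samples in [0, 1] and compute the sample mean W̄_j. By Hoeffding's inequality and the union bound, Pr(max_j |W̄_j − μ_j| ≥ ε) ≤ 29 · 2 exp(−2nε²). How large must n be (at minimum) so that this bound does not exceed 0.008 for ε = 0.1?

445

Need 2·29·exp(−2nε²) ≤ 0.008, i.e. exp(−2nε²) ≤ 0.008/58.
So 2nε² ≥ ln(58/0.008) = 8.888757.
Hence n ≥ 8.888757/(2·0.1²) = 444.438.
The smallest integer n is 445.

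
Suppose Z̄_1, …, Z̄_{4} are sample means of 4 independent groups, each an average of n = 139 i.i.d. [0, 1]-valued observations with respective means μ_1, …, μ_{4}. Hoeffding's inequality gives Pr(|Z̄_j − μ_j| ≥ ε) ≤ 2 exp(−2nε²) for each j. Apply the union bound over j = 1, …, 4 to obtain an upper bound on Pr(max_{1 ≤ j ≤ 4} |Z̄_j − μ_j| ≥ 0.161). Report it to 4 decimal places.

Per-experiment Hoeffding bound: 2·exp(−2·139·0.161²) = 2·exp(−7.20604) = 0.0014842.
Union bound over 4 events: 4·0.0014842 = 0.00594.

0.0059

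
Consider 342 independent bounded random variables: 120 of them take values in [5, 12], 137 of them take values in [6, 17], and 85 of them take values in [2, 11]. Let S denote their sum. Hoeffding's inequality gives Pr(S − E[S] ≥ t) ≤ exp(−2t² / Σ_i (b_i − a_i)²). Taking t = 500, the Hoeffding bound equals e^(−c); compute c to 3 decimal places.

Σ(b_i − a_i)² = 120·7² + 137·11² + 85·9² = 29342.
c = 2t² / 29342 = 2·500² / 29342 = 17.0404.

17.040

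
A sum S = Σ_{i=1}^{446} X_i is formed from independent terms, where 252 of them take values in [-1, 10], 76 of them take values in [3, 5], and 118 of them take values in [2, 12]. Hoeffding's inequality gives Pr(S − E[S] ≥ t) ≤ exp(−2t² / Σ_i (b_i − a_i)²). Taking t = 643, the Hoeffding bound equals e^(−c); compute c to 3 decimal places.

19.413

Σ(b_i − a_i)² = 252·11² + 76·2² + 118·10² = 42596.
c = 2t² / 42596 = 2·643² / 42596 = 19.4126.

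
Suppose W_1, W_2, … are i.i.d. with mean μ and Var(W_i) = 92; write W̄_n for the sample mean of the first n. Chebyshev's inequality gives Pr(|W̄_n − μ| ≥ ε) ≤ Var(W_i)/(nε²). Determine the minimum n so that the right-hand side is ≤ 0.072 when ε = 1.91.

Require 92/(n·1.91²) ≤ 0.072, i.e. n ≥ 92/(0.072·1.91²) = 350.258.
The smallest integer n is 351.

351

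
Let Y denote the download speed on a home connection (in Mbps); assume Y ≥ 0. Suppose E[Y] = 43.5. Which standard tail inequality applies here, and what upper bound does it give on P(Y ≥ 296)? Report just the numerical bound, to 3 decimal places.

0.147

Only the mean of a non-negative variable is known, so Markov's inequality is the applicable tail bound.
Markov's inequality: for a non-negative random variable, P(Y ≥ a) ≤ E[Y]/a.
Here E[Y] = 43.5 and a = 296, so the bound is 43.5/296 = 0.1470.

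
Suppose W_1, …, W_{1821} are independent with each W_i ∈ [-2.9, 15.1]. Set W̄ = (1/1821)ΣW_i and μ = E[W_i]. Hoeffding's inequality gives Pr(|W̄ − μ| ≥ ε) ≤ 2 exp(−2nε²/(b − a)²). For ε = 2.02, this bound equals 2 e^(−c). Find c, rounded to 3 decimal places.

45.867

c = 2nε²/(b − a)² = 2·1821·2.02² / 18² = 45.8667.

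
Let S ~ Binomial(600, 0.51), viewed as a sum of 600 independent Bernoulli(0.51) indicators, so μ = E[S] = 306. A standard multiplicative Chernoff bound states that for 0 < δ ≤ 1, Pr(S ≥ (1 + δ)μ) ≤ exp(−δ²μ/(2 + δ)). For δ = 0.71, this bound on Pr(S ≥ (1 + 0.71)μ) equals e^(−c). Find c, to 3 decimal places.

c = δ²μ/(2 + δ) = 0.71²·306/(2 + 0.71) = 56.9205.

56.921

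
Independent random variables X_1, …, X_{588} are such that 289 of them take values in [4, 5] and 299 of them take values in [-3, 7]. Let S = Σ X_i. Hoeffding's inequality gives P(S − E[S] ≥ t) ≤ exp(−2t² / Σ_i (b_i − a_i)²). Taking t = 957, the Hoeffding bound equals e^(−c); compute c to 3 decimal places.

60.674

Σ(b_i − a_i)² = 289·1² + 299·10² = 30189.
c = 2t² / 30189 = 2·957² / 30189 = 60.6744.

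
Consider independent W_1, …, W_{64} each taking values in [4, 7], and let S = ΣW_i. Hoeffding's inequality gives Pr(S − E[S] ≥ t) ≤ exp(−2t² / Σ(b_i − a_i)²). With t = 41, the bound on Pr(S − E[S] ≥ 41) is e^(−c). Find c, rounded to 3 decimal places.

5.837

Σ(b_i − a_i)² = 64·(3)² = 576.
c = 2t²/576 = 2·41²/576 = 5.8368.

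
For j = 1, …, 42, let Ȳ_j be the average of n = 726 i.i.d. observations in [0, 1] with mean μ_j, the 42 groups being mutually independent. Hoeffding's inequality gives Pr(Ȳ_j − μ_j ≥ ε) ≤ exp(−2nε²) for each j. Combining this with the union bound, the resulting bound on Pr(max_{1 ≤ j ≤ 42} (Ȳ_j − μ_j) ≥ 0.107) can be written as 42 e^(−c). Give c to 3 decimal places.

Union bound over the 42 events: Pr(max_{1 ≤ j ≤ 42} (Ȳ_j − μ_j) ≥ 0.107) ≤ 42·exp(−2nε²) = 42 exp(−2·726·0.107²).
So c = 2·726·0.107² = 16.6239.

16.624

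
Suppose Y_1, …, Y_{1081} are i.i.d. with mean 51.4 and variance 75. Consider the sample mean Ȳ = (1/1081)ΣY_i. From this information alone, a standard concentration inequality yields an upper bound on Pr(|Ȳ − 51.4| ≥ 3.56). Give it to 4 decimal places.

With mean and variance of each term known, Chebyshev's inequality bounds the deviation of the sum (or sample mean).
Var(Ȳ) = Var(Y_i)/n = 75/1081 = 0.06938.
Chebyshev: Pr(|Ȳ − 51.4| ≥ 3.56) ≤ Var(Ȳ)/(3.56)² = 75/(1081·3.56²) = 0.0055.

0.0055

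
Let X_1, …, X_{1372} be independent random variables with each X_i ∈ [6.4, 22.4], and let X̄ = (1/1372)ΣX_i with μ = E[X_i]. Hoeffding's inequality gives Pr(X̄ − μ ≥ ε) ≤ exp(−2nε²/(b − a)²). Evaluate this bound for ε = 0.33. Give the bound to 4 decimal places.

0.3112

Exponent: 2nε²/(b − a)² = 2·1372·0.33² / 16² = 1.16727.
Bound = exp(−1.16727) = 0.31121.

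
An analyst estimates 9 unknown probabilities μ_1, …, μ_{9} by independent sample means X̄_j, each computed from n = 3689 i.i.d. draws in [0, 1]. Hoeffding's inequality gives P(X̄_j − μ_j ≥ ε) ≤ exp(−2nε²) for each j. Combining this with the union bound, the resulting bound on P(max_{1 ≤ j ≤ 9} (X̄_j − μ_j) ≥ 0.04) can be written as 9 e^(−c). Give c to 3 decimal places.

Union bound over the 9 events: P(max_{1 ≤ j ≤ 9} (X̄_j − μ_j) ≥ 0.04) ≤ 9·exp(−2nε²) = 9 exp(−2·3689·0.04²).
So c = 2·3689·0.04² = 11.8048.

11.805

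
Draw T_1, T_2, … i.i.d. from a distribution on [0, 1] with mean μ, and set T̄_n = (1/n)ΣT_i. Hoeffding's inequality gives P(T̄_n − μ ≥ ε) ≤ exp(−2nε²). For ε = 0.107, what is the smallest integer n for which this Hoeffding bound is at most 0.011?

197

Require exp(−2nε²) ≤ 0.011, i.e. 2nε² ≥ ln(1/0.011) = 4.509860.
So n ≥ 4.509860 / (2·0.107²) = 196.954.
The smallest integer n is 197.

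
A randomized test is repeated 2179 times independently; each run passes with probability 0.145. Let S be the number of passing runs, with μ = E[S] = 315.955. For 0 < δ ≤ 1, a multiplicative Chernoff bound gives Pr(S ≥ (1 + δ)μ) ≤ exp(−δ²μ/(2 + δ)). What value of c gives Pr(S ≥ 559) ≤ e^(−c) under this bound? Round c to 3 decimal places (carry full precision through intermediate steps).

Write 559 = (1 + δ)μ, so δ = 559/315.955 − 1 = 0.7692393…
Then the exponent is δ²μ/(2 + δ) = (559 − μ)² / (μ·(2 + δ)) = 67.513040.

67.513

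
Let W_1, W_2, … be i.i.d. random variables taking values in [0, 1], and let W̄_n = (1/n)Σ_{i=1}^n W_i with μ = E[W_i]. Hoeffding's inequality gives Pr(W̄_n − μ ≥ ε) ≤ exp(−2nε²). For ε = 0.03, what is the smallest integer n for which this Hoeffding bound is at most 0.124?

1160

Require exp(−2nε²) ≤ 0.124, i.e. 2nε² ≥ ln(1/0.124) = 2.087474.
So n ≥ 2.087474 / (2·0.03²) = 1159.708.
The smallest integer n is 1160.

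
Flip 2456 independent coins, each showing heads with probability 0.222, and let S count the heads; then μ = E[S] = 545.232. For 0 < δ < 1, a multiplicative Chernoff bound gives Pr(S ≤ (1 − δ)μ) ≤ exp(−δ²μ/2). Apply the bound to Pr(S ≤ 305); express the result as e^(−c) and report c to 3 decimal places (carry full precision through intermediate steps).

Write 305 = (1 − δ)μ, so δ = 1 − 305/545.232 = 0.4406051…
Then the exponent is δ²μ/2 = (μ − 305)²/(2μ) = 52.923722.

52.924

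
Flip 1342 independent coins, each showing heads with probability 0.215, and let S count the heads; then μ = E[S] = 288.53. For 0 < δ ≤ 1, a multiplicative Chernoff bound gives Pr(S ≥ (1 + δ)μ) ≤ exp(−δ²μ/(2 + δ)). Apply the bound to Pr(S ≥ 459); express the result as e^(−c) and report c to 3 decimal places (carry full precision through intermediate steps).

Write 459 = (1 + δ)μ, so δ = 459/288.53 − 1 = 0.5908224…
Then the exponent is δ²μ/(2 + δ) = (459 − μ)² / (μ·(2 + δ)) = 38.874722.

38.875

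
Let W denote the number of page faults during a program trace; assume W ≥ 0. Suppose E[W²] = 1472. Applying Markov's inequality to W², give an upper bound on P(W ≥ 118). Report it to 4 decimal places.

Since W ≥ 0, the event {W ≥ 118} is the same as {W² ≥ 13924}.
Markov's inequality applied to W² gives P(W² ≥ 13924) ≤ E[W²]/13924 = 1472/13924 = 0.1057.

0.1057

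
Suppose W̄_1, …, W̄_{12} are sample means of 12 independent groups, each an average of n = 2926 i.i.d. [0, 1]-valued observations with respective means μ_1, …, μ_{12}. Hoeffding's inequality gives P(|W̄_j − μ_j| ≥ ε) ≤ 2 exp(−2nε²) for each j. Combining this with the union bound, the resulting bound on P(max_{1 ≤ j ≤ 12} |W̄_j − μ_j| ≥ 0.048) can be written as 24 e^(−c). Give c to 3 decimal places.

13.483

Union bound over the 12 events: P(max_{1 ≤ j ≤ 12} |W̄_j − μ_j| ≥ 0.048) ≤ 12·2·exp(−2nε²) = 24 exp(−2·2926·0.048²).
So c = 2·2926·0.048² = 13.4830.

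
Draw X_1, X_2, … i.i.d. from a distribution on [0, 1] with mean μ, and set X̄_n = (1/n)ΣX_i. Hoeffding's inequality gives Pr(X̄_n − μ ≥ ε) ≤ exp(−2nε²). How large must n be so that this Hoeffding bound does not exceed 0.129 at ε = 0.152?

45

Require exp(−2nε²) ≤ 0.129, i.e. 2nε² ≥ ln(1/0.129) = 2.047943.
So n ≥ 2.047943 / (2·0.152²) = 44.320.
The smallest integer n is 45.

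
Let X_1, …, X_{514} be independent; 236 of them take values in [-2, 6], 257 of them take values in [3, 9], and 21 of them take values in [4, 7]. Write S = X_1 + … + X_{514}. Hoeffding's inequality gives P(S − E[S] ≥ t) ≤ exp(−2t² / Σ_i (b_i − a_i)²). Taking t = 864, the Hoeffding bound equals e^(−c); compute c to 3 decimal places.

Σ(b_i − a_i)² = 236·8² + 257·6² + 21·3² = 24545.
c = 2t² / 24545 = 2·864² / 24545 = 60.8267.

60.827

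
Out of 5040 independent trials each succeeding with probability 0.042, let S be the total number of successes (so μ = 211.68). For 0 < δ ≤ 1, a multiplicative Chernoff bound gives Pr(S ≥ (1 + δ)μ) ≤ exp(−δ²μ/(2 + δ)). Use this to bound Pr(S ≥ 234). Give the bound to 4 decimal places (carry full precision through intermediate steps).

Write 234 = (1 + δ)μ, so δ = 234/211.68 − 1 = 0.1054422…
Then the exponent is δ²μ/(2 + δ) = (234 − μ)² / (μ·(2 + δ)) = 1.117803.
Bound = exp(−1.117803) = 0.32700.

0.3270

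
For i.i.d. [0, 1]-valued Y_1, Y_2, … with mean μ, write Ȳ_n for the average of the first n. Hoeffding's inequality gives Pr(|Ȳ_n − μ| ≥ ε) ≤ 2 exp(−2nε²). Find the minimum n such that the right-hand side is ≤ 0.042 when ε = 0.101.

Require 2·exp(−2nε²) ≤ 0.042, i.e. 2nε² ≥ ln(2/0.042) = 3.863233.
So n ≥ 3.863233 / (2·0.101²) = 189.356.
The smallest integer n is 190.

190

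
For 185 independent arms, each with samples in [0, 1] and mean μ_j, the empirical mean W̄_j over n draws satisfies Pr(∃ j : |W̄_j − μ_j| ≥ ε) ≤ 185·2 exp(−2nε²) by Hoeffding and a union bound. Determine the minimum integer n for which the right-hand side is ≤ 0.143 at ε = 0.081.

599

Need 2·185·exp(−2nε²) ≤ 0.143, i.e. exp(−2nε²) ≤ 0.143/370.
So 2nε² ≥ ln(370/0.143) = 7.858414.
Hence n ≥ 7.858414/(2·0.081²) = 598.873.
The smallest integer n is 599.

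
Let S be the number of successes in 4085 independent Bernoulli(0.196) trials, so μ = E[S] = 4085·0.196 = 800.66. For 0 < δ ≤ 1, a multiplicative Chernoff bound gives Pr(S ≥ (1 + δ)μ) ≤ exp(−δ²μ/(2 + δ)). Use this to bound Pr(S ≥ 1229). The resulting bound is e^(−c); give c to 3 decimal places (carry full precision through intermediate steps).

90.397

Write 1229 = (1 + δ)μ, so δ = 1229/800.66 − 1 = 0.5349836…
Then the exponent is δ²μ/(2 + δ) = (1229 − μ)² / (μ·(2 + δ)) = 90.396990.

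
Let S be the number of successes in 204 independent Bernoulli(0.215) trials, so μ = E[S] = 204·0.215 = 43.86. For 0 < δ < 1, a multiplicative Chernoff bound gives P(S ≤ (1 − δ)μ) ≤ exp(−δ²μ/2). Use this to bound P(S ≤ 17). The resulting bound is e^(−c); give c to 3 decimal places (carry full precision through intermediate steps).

8.225

Write 17 = (1 − δ)μ, so δ = 1 − 17/43.86 = 0.6124031…
Then the exponent is δ²μ/2 = (μ − 17)²/(2μ) = 8.224574.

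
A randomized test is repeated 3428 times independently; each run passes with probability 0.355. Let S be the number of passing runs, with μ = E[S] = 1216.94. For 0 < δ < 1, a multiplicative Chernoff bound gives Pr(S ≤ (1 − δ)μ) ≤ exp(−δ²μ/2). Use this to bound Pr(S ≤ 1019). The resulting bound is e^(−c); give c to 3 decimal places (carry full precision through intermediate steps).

16.098

Write 1019 = (1 − δ)μ, so δ = 1 − 1019/1216.94 = 0.1626539…
Then the exponent is δ²μ/2 = (μ − 1019)²/(2μ) = 16.097853.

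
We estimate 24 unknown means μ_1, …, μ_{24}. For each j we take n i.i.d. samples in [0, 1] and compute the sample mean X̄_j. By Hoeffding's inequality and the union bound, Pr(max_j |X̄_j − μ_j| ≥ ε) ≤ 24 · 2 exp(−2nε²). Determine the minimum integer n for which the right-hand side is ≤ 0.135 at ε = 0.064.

718

Need 2·24·exp(−2nε²) ≤ 0.135, i.e. exp(−2nε²) ≤ 0.135/48.
So 2nε² ≥ ln(48/0.135) = 5.873682.
Hence n ≥ 5.873682/(2·0.064²) = 717.002.
The smallest integer n is 718.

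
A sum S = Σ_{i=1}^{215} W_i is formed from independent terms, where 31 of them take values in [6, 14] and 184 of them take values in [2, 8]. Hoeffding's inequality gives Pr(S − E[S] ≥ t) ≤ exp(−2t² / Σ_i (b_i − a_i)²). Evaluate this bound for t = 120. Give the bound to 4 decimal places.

Σ(b_i − a_i)² = 31·8² + 184·6² = 8608.
Exponent = 2·120² / 8608 = 3.34572.
Bound = exp(−3.34572) = 0.03523.

0.0352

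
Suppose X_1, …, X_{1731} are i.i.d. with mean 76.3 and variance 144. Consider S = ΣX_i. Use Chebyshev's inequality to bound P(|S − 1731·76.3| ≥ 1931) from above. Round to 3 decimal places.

Var(S) = n·Var(X_i) = 1731·144 = 249264.
Chebyshev: P(|S − 1731·76.3| ≥ 1931) ≤ Var(S)/1931² = 249264/3728761 = 0.0668.

0.067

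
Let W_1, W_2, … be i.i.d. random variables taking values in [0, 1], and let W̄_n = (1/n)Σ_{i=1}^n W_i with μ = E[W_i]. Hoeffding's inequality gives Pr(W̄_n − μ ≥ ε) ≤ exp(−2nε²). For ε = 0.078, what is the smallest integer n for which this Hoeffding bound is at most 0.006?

Require exp(−2nε²) ≤ 0.006, i.e. 2nε² ≥ ln(1/0.006) = 5.115996.
So n ≥ 5.115996 / (2·0.078²) = 420.447.
The smallest integer n is 421.

421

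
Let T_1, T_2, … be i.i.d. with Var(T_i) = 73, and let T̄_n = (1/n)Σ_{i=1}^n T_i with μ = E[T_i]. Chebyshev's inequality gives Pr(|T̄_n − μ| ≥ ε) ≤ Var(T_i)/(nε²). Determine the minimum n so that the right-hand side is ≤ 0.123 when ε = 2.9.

Require 73/(n·2.9²) ≤ 0.123, i.e. n ≥ 73/(0.123·2.9²) = 70.570.
The smallest integer n is 71.

71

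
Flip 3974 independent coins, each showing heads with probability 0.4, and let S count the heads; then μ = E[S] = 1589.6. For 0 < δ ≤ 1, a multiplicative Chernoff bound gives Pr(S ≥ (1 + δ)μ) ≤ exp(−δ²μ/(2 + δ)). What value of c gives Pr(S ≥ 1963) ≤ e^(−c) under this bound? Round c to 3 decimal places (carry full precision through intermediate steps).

Write 1963 = (1 + δ)μ, so δ = 1963/1589.6 − 1 = 0.2349019…
Then the exponent is δ²μ/(2 + δ) = (1963 − μ)² / (μ·(2 + δ)) = 39.246625.

39.247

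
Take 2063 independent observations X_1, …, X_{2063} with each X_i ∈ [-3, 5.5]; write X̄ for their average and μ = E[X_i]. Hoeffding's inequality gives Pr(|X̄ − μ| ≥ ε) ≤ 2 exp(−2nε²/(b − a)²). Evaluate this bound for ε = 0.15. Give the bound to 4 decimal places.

Exponent: 2nε²/(b − a)² = 2·2063·0.15² / 8.5² = 1.28491.
Bound = 2·exp(−1.28491) = 0.55335.

0.5533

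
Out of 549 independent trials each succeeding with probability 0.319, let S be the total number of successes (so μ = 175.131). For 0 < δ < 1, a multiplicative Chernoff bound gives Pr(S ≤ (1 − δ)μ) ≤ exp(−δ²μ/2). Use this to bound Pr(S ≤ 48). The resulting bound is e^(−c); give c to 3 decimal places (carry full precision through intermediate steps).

Write 48 = (1 − δ)μ, so δ = 1 − 48/175.131 = 0.7259195…
Then the exponent is δ²μ/2 = (μ − 48)²/(2μ) = 46.143433.

46.143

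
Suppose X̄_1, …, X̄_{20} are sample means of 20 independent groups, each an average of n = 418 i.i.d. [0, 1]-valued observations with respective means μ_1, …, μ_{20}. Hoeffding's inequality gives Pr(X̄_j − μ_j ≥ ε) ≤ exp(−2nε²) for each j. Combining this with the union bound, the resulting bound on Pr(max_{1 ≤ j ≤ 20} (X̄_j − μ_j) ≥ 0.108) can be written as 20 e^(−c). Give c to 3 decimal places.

Union bound over the 20 events: Pr(max_{1 ≤ j ≤ 20} (X̄_j − μ_j) ≥ 0.108) ≤ 20·exp(−2nε²) = 20 exp(−2·418·0.108²).
So c = 2·418·0.108² = 9.7511.

9.751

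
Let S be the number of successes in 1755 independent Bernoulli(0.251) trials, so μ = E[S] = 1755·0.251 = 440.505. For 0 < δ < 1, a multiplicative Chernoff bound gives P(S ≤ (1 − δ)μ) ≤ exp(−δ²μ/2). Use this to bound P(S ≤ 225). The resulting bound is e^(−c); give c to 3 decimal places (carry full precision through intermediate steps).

52.715

Write 225 = (1 − δ)μ, so δ = 1 − 225/440.505 = 0.4892226…
Then the exponent is δ²μ/2 = (μ − 225)²/(2μ) = 52.714958.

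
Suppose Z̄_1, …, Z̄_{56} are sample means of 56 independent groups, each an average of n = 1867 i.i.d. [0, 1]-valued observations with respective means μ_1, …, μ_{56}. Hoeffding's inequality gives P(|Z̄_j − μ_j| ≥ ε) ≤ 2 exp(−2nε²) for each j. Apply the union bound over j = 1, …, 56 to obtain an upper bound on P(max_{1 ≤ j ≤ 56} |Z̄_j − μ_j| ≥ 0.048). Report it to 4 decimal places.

0.0206

Per-experiment Hoeffding bound: 2·exp(−2·1867·0.048²) = 2·exp(−8.60314) = 0.00036706.
Union bound over 56 events: 56·0.00036706 = 0.02056.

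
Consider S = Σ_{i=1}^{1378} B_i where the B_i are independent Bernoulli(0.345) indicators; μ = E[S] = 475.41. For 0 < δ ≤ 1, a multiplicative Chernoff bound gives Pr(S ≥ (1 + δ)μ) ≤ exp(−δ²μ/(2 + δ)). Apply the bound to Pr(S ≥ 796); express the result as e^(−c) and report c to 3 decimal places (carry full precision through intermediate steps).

Write 796 = (1 + δ)μ, so δ = 796/475.41 − 1 = 0.6743443…
Then the exponent is δ²μ/(2 + δ) = (796 − μ)² / (μ·(2 + δ)) = 80.837769.

80.838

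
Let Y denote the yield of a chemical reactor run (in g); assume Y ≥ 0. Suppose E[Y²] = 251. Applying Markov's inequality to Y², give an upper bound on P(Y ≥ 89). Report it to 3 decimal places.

Since Y ≥ 0, the event {Y ≥ 89} is the same as {Y² ≥ 7921}.
Markov's inequality applied to Y² gives P(Y² ≥ 7921) ≤ E[Y²]/7921 = 251/7921 = 0.0317.

0.032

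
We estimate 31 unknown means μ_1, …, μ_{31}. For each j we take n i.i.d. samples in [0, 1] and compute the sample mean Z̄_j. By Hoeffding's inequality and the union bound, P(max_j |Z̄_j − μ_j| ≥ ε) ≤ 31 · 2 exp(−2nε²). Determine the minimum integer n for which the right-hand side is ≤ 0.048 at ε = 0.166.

130

Need 2·31·exp(−2nε²) ≤ 0.048, i.e. exp(−2nε²) ≤ 0.048/62.
So 2nε² ≥ ln(62/0.048) = 7.163689.
Hence n ≥ 7.163689/(2·0.166²) = 129.984.
The smallest integer n is 130.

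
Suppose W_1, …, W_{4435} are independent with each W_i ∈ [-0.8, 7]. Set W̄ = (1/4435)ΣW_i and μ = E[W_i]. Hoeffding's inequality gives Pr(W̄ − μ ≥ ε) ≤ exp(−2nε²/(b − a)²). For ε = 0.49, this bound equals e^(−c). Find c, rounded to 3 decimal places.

c = 2nε²/(b − a)² = 2·4435·0.49² / 7.8² = 35.0047.

35.005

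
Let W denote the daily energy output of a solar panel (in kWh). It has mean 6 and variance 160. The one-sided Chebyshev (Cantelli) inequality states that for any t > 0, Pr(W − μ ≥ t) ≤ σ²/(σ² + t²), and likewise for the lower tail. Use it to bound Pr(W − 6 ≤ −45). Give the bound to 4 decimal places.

0.0732

Here σ² = 160 and t = 45, so σ² + t² = 2185.
Cantelli's bound: 160/2185 = 0.0732.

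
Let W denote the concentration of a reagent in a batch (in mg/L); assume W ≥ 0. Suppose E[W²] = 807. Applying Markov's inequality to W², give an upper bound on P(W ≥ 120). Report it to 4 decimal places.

Since W ≥ 0, the event {W ≥ 120} is the same as {W² ≥ 14400}.
Markov's inequality applied to W² gives P(W² ≥ 14400) ≤ E[W²]/14400 = 807/14400 = 0.0560.

0.0560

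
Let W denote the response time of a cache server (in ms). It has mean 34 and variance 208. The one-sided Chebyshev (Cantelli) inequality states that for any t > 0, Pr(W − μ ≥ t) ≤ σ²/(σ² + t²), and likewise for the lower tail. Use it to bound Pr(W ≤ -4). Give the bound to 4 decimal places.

0.1259

Here σ² = 208 and t = 38, so σ² + t² = 1652.
Cantelli's bound: 208/1652 = 0.1259.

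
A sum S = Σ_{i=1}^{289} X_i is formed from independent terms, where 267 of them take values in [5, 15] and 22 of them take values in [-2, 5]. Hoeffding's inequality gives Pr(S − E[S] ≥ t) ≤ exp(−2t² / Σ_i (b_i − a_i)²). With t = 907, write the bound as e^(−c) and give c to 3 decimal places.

59.230

Σ(b_i − a_i)² = 267·10² + 22·7² = 27778.
c = 2t² / 27778 = 2·907² / 27778 = 59.2303.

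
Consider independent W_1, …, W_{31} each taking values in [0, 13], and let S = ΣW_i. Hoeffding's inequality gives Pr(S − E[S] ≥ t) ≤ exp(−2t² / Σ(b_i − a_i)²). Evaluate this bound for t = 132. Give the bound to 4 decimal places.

Σ(b_i − a_i)² = 31·(13)² = 5239.
Exponent = 2·132²/5239 = 6.6517.
Bound = exp(−6.6517) = 0.00129.

0.0013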